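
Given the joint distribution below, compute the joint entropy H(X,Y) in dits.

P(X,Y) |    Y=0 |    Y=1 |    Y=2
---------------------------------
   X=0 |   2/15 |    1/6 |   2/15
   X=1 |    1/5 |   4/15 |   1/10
0.7559 dits

Joint entropy is H(X,Y) = -Σ_{x,y} p(x,y) log p(x,y).

Summing over all non-zero entries:
H(X,Y) = -[2/15·log_10(2/15) + 1/6·log_10(1/6) + 2/15·log_10(2/15) + 1/5·log_10(1/5) + 4/15·log_10(4/15) + 1/10·log_10(1/10)]
H(X,Y) = 0.7559 dits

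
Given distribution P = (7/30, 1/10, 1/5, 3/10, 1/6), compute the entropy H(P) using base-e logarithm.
1.5515 nats

Shannon entropy is H(X) = -Σ p(x) log p(x).

For P = (7/30, 1/10, 1/5, 3/10, 1/6):
H = -7/30 × log_e(7/30) -1/10 × log_e(1/10) -1/5 × log_e(1/5) -3/10 × log_e(3/10) -1/6 × log_e(1/6)
H = 1.5515 nats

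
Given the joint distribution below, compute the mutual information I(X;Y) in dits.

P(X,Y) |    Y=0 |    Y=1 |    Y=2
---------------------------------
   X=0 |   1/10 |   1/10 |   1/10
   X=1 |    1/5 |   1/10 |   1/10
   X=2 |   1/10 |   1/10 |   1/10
0.0060 dits

Mutual information: I(X;Y) = H(X) + H(Y) - H(X,Y)

Marginals:
P(X) = (3/10, 2/5, 3/10), H(X) = 0.4729 dits
P(Y) = (2/5, 3/10, 3/10), H(Y) = 0.4729 dits

Joint entropy: H(X,Y) = 0.9398 dits

I(X;Y) = 0.4729 + 0.4729 - 0.9398 = 0.0060 dits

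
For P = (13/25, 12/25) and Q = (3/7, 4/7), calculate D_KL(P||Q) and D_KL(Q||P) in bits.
D_KL(P||Q) = 0.0243, D_KL(Q||P) = 0.0242

KL divergence is not symmetric: D_KL(P||Q) ≠ D_KL(Q||P) in general.

D_KL(P||Q) = 0.0243 bits
D_KL(Q||P) = 0.0242 bits

No, they are not equal!

This asymmetry is why KL divergence is not a true distance metric.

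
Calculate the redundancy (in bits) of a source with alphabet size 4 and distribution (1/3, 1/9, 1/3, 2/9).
0.1089 bits

Redundancy measures how far a source is from maximum entropy:
R = H_max - H(X)

Maximum entropy for 4 symbols: H_max = log_2(4) = 2.0000 bits
Actual entropy: H(X) = 1.8911 bits
Redundancy: R = 2.0000 - 1.8911 = 0.1089 bits

This redundancy represents potential for compression: the source could be compressed by 0.1089 bits per symbol.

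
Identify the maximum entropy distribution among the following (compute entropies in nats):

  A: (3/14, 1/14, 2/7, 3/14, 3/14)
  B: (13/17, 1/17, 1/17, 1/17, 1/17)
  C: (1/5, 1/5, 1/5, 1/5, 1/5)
C

For a discrete distribution over n outcomes, entropy is maximized by the uniform distribution.

Computing entropies:
H(A) = 1.5367 nats
H(B) = 0.8718 nats
H(C) = 1.6094 nats

The uniform distribution (where all probabilities equal 1/5) achieves the maximum entropy of log_e(5) = 1.6094 nats.

Distribution C has the highest entropy.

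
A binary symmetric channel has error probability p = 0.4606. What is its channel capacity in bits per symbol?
0.0045 bits

For a binary symmetric channel (BSC) with error probability p:
Capacity C = 1 - H(p) bits per symbol

where H(p) = -p log₂(p) - (1-p) log₂(1-p) is the binary entropy function.

H(0.4606) = 0.9955 bits
C = 1 - 0.9955 = 0.0045 bits per symbol

This means we can reliably transmit up to 0.0045 bits of information per channel use.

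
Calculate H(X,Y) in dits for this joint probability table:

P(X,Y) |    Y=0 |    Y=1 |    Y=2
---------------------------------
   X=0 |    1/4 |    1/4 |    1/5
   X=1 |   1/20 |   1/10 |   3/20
0.7295 dits

Joint entropy is H(X,Y) = -Σ_{x,y} p(x,y) log p(x,y).

Summing over all non-zero entries:
H(X,Y) = -[1/4·log_10(1/4) + 1/4·log_10(1/4) + 1/5·log_10(1/5) + 1/20·log_10(1/20) + 1/10·log_10(1/10) + 3/20·log_10(3/20)]
H(X,Y) = 0.7295 dits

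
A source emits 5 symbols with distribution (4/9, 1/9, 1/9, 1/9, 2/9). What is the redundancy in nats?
0.1824 nats

Redundancy measures how far a source is from maximum entropy:
R = H_max - H(X)

Maximum entropy for 5 symbols: H_max = log_e(5) = 1.6094 nats
Actual entropy: H(X) = 1.4271 nats
Redundancy: R = 1.6094 - 1.4271 = 0.1824 nats

This redundancy represents potential for compression: the source could be compressed by 0.1824 nats per symbol.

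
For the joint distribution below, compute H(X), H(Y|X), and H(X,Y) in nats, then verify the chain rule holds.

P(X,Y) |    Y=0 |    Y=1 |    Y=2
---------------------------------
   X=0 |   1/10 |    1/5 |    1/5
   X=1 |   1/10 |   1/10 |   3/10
H(X,Y) = 1.6957, H(X) = 0.6931, H(Y|X) = 1.0026 (all in nats)

Chain rule: H(X,Y) = H(X) + H(Y|X)

Left side — joint entropy directly:
H(X,Y) = -Σ p(x,y) log p(x,y) = 1.6957 nats

Right side — compute H(Y|X) from the conditional distributions:
P(X) = (1/2, 1/2), so H(X) = 0.6931 nats
H(Y|X) = Σ_x P(X=x) · H(Y|X=x):
  P(Y|X=0) = (1/5, 2/5, 2/5), H(Y|X=0) = 1.0549, weight P(X=0) = 1/2
  P(Y|X=1) = (1/5, 1/5, 3/5), H(Y|X=1) = 0.9503, weight P(X=1) = 1/2
H(Y|X) = 1.0026 nats

H(X) + H(Y|X) = 0.6931 + 1.0026 = 1.6957 nats

Both sides equal 1.6957 nats. ✓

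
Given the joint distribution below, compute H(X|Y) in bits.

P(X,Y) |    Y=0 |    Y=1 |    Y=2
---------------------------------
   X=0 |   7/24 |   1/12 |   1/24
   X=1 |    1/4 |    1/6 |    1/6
0.9193 bits

Using the chain rule: H(X|Y) = H(X,Y) - H(Y)

First, compute H(X,Y) = 2.3699 bits

Marginal P(Y) = (13/24, 1/4, 5/24)
H(Y) = 1.4506 bits

H(X|Y) = H(X,Y) - H(Y) = 2.3699 - 1.4506 = 0.9193 bits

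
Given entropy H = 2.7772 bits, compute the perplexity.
6.8552

Perplexity is 2^H (or exp(H) for natural log).

H = 2.7772 bits
Perplexity = 2^2.7772 = 6.8552

Interpretation: The model's uncertainty is equivalent to choosing uniformly among 6.9 options.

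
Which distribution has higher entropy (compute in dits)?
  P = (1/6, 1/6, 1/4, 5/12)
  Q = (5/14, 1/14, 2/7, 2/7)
P

Computing entropies in dits:
H(P) = 0.5683
H(Q) = 0.5525

Distribution P has higher entropy.

Intuition: The distribution closer to uniform (more spread out) has higher entropy.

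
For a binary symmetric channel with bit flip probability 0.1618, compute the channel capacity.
0.3614 bits

For a binary symmetric channel (BSC) with error probability p:
Capacity C = 1 - H(p) bits per symbol

where H(p) = -p log₂(p) - (1-p) log₂(1-p) is the binary entropy function.

H(0.1618) = 0.6386 bits
C = 1 - 0.6386 = 0.3614 bits per symbol

This means we can reliably transmit up to 0.3614 bits of information per channel use.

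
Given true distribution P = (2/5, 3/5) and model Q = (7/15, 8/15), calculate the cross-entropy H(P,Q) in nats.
0.6820 nats

Cross-entropy: H(P,Q) = -Σ p(x) log q(x)

Alternatively: H(P,Q) = H(P) + D_KL(P||Q)
H(P) = 0.6730 nats
D_KL(P||Q) = 0.0090 nats

H(P,Q) = 0.6730 + 0.0090 = 0.6820 nats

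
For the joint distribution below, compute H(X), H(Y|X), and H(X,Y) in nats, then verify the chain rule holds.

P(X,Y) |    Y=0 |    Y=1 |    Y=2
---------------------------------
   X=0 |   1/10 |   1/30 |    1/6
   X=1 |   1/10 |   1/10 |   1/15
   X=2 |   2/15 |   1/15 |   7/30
H(X,Y) = 2.0721, H(X) = 1.0760, H(Y|X) = 0.9960 (all in nats)

Chain rule: H(X,Y) = H(X) + H(Y|X)

Left side — joint entropy directly:
H(X,Y) = -Σ p(x,y) log p(x,y) = 2.0721 nats

Right side — compute H(Y|X) from the conditional distributions:
P(X) = (3/10, 4/15, 13/30), so H(X) = 1.0760 nats
H(Y|X) = Σ_x P(X=x) · H(Y|X=x):
  P(Y|X=0) = (1/3, 1/9, 5/9), H(Y|X=0) = 0.9369, weight P(X=0) = 3/10
  P(Y|X=1) = (3/8, 3/8, 1/4), H(Y|X=1) = 1.0822, weight P(X=1) = 4/15
  P(Y|X=2) = (4/13, 2/13, 7/13), H(Y|X=2) = 0.9840, weight P(X=2) = 13/30
H(Y|X) = 0.9960 nats

H(X) + H(Y|X) = 1.0760 + 0.9960 = 2.0721 nats

Both sides equal 2.0721 nats. ✓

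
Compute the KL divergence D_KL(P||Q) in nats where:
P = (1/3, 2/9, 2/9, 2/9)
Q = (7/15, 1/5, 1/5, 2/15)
0.0482 nats

KL divergence: D_KL(P||Q) = Σ p(x) log(p(x)/q(x))

Computing term by term:
  x=0: 1/3 × log_e[(1/3)/(7/15)] = 1/3 × -0.3365 = -0.1122
  x=1: 2/9 × log_e[(2/9)/(1/5)] = 2/9 × 0.1054 = 0.0234
  x=2: 2/9 × log_e[(2/9)/(1/5)] = 2/9 × 0.1054 = 0.0234
  x=3: 2/9 × log_e[(2/9)/(2/15)] = 2/9 × 0.5108 = 0.1135

D_KL(P||Q) = 0.0482 nats

Note: KL divergence is always non-negative and equals 0 iff P = Q.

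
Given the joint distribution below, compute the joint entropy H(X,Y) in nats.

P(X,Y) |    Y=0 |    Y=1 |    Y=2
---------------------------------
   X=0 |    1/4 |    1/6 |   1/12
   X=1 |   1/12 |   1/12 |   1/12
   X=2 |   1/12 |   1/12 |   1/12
2.0947 nats

Joint entropy is H(X,Y) = -Σ_{x,y} p(x,y) log p(x,y).

Summing over all non-zero entries:
H(X,Y) = -[1/4·log_e(1/4) + 1/6·log_e(1/6) + 1/12·log_e(1/12) + 1/12·log_e(1/12) + 1/12·log_e(1/12) + 1/12·log_e(1/12) + 1/12·log_e(1/12) + 1/12·log_e(1/12) + 1/12·log_e(1/12)]
H(X,Y) = 2.0947 nats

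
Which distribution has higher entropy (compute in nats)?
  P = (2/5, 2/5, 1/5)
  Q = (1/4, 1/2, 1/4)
P

Computing entropies in nats:
H(P) = 1.0549
H(Q) = 1.0397

Distribution P has higher entropy.

Intuition: The distribution closer to uniform (more spread out) has higher entropy.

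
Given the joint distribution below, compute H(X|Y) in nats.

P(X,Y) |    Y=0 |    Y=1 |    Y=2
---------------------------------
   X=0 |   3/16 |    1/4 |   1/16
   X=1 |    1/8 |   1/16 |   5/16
0.5357 nats

Using the chain rule: H(X|Y) = H(X,Y) - H(Y)

First, compute H(X,Y) = 1.6304 nats

Marginal P(Y) = (5/16, 5/16, 3/8)
H(Y) = 1.0948 nats

H(X|Y) = H(X,Y) - H(Y) = 1.6304 - 1.0948 = 0.5357 nats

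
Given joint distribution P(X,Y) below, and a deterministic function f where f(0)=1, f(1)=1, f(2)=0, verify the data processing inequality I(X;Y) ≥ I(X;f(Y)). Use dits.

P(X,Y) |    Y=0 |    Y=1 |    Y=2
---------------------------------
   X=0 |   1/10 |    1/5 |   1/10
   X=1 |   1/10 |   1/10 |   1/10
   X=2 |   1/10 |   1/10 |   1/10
I(X;Y) = 0.0060, I(X;f(Y)) = 0.0017, inequality holds: 0.0060 ≥ 0.0017

Data Processing Inequality: For any Markov chain X → Y → Z, we have I(X;Y) ≥ I(X;Z).

Here Z = f(Y) is a deterministic function of Y, forming X → Y → Z.

Original I(X;Y) = 0.0060 dits

After applying f:
P(X,Z) where Z=f(Y):
- P(X,Z=0) = P(X,Y=2)
- P(X,Z=1) = P(X,Y=0) + P(X,Y=1)

I(X;Z) = I(X;f(Y)) = 0.0017 dits

Verification: 0.0060 ≥ 0.0017 ✓

Information cannot be created by processing; the function f can only lose information about X.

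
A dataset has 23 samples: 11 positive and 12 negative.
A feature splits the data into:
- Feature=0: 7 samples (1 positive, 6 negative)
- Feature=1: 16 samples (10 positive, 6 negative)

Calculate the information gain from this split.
0.1546 bits

Information Gain = H(Y) - H(Y|Feature)

Before split:
P(positive) = 11/23 = 0.4783
H(Y) = 0.9986 bits

After split:
Feature=0: H = 0.5917 bits (weight = 7/23)
Feature=1: H = 0.9544 bits (weight = 16/23)
H(Y|Feature) = (7/23)×0.5917 + (16/23)×0.9544 = 0.8440 bits

Information Gain = 0.9986 - 0.8440 = 0.1546 bits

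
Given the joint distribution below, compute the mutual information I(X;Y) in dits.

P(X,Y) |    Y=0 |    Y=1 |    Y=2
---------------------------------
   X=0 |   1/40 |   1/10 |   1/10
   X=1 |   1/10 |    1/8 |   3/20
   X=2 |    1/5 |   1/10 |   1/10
0.0252 dits

Mutual information: I(X;Y) = H(X) + H(Y) - H(X,Y)

Marginals:
P(X) = (9/40, 3/8, 2/5), H(X) = 0.4647 dits
P(Y) = (13/40, 13/40, 7/20), H(Y) = 0.4769 dits

Joint entropy: H(X,Y) = 0.9163 dits

I(X;Y) = 0.4647 + 0.4769 - 0.9163 = 0.0252 dits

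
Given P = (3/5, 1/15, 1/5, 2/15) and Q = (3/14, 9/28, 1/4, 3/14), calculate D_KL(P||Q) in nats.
0.4050 nats

KL divergence: D_KL(P||Q) = Σ p(x) log(p(x)/q(x))

Computing term by term:
  x=0: 3/5 × log_e[(3/5)/(3/14)] = 3/5 × 1.0296 = 0.6178
  x=1: 1/15 × log_e[(1/15)/(9/28)] = 1/15 × -1.5731 = -0.1049
  x=2: 1/5 × log_e[(1/5)/(1/4)] = 1/5 × -0.2231 = -0.0446
  x=3: 2/15 × log_e[(2/15)/(3/14)] = 2/15 × -0.4745 = -0.0633

D_KL(P||Q) = 0.4050 nats

Note: KL divergence is always non-negative and equals 0 iff P = Q.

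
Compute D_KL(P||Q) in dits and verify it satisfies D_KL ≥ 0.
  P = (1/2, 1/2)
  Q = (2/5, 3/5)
0.0089 dits

KL divergence satisfies the Gibbs inequality: D_KL(P||Q) ≥ 0 for all distributions P, Q.

D_KL(P||Q) = Σ p(x) log(p(x)/q(x))
Term by term:
  x=0: 1/2 × log_10[(1/2)/(2/5)] = 0.0485
  x=1: 1/2 × log_10[(1/2)/(3/5)] = -0.0396
D_KL(P||Q) = 0.0089 dits

D_KL(P||Q) = 0.0089 ≥ 0 ✓

This non-negativity is a fundamental property: relative entropy cannot be negative because it measures how different Q is from P.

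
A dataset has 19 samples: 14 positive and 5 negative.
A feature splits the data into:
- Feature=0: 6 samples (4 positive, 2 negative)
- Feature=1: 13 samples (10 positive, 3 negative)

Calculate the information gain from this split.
0.0082 bits

Information Gain = H(Y) - H(Y|Feature)

Before split:
P(positive) = 14/19 = 0.7368
H(Y) = 0.8315 bits

After split:
Feature=0: H = 0.9183 bits (weight = 6/19)
Feature=1: H = 0.7793 bits (weight = 13/19)
H(Y|Feature) = (6/19)×0.9183 + (13/19)×0.7793 = 0.8232 bits

Information Gain = 0.8315 - 0.8232 = 0.0082 bits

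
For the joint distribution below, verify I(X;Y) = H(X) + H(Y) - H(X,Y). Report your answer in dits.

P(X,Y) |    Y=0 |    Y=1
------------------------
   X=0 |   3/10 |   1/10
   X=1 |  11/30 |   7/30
I(X;Y) = 0.0046 dits

Mutual information has multiple equivalent forms:
- I(X;Y) = H(X) - H(X|Y)
- I(X;Y) = H(Y) - H(Y|X)
- I(X;Y) = H(X) + H(Y) - H(X,Y)

Computing all quantities:
H(X) = 0.2923, H(Y) = 0.2764, H(X,Y) = 0.5641
H(X|Y) = 0.2877, H(Y|X) = 0.2718

Verification:
H(X) - H(X|Y) = 0.2923 - 0.2877 = 0.0046
H(Y) - H(Y|X) = 0.2764 - 0.2718 = 0.0046
H(X) + H(Y) - H(X,Y) = 0.2923 + 0.2764 - 0.5641 = 0.0046

All forms give I(X;Y) = 0.0046 dits. ✓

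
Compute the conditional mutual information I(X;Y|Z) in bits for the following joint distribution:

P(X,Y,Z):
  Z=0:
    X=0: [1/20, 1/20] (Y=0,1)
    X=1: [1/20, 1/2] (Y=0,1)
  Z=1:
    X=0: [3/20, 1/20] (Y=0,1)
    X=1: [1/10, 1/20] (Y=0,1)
0.0630 bits

Conditional mutual information: I(X;Y|Z) = H(X|Z) + H(Y|Z) - H(X,Y|Z)

H(Z) = 0.9341
H(X,Z) = 1.6815 → H(X|Z) = 0.7474
H(Y,Z) = 1.6388 → H(Y|Z) = 0.7047
H(X,Y,Z) = 2.3232 → H(X,Y|Z) = 1.3892

I(X;Y|Z) = 0.7474 + 0.7047 - 1.3892 = 0.0630 bits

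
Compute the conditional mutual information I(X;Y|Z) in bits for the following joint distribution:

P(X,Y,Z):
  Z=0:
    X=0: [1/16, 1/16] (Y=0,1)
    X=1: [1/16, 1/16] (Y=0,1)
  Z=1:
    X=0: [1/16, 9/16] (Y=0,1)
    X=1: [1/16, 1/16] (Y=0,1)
0.0694 bits

Conditional mutual information: I(X;Y|Z) = H(X|Z) + H(Y|Z) - H(X,Y|Z)

H(Z) = 0.8113
H(X,Z) = 1.5488 → H(X|Z) = 0.7375
H(Y,Z) = 1.5488 → H(Y|Z) = 0.7375
H(X,Y,Z) = 2.2169 → H(X,Y|Z) = 1.4056

I(X;Y|Z) = 0.7375 + 0.7375 - 1.4056 = 0.0694 bits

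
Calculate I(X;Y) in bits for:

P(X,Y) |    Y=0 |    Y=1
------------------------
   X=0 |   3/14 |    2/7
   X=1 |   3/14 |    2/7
0.0000 bits

Mutual information: I(X;Y) = H(X) + H(Y) - H(X,Y)

Marginals:
P(X) = (1/2, 1/2), H(X) = 1.0000 bits
P(Y) = (3/7, 4/7), H(Y) = 0.9852 bits

Joint entropy: H(X,Y) = 1.9852 bits

I(X;Y) = 1.0000 + 0.9852 - 1.9852 = 0.0000 bits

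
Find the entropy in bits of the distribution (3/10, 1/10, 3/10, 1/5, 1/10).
2.1710 bits

Shannon entropy is H(X) = -Σ p(x) log p(x).

For P = (3/10, 1/10, 3/10, 1/5, 1/10):
H = -3/10 × log_2(3/10) -1/10 × log_2(1/10) -3/10 × log_2(3/10) -1/5 × log_2(1/5) -1/10 × log_2(1/10)
H = 2.1710 bits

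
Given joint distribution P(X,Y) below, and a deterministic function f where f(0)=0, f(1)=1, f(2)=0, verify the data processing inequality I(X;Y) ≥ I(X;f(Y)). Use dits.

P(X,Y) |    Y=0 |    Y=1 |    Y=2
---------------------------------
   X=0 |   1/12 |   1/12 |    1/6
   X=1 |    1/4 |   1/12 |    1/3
I(X;Y) = 0.0066, I(X;f(Y)) = 0.0052, inequality holds: 0.0066 ≥ 0.0052

Data Processing Inequality: For any Markov chain X → Y → Z, we have I(X;Y) ≥ I(X;Z).

Here Z = f(Y) is a deterministic function of Y, forming X → Y → Z.

Original I(X;Y) = 0.0066 dits

After applying f:
P(X,Z) where Z=f(Y):
- P(X,Z=0) = P(X,Y=0) + P(X,Y=2)
- P(X,Z=1) = P(X,Y=1)

I(X;Z) = I(X;f(Y)) = 0.0052 dits

Verification: 0.0066 ≥ 0.0052 ✓

Information cannot be created by processing; the function f can only lose information about X.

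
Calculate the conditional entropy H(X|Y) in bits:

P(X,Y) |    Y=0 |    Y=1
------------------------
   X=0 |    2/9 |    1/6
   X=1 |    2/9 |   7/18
0.9341 bits

Using the chain rule: H(X|Y) = H(X,Y) - H(Y)

First, compute H(X,Y) = 1.9251 bits

Marginal P(Y) = (4/9, 5/9)
H(Y) = 0.9911 bits

H(X|Y) = H(X,Y) - H(Y) = 1.9251 - 0.9911 = 0.9341 bits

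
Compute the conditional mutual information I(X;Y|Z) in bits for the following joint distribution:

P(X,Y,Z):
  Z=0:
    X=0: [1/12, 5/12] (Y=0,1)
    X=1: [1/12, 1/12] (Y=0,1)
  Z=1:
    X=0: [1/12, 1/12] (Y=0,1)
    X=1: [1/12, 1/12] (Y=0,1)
0.0492 bits

Conditional mutual information: I(X;Y|Z) = H(X|Z) + H(Y|Z) - H(X,Y|Z)

H(Z) = 0.9183
H(X,Z) = 1.7925 → H(X|Z) = 0.8742
H(Y,Z) = 1.7925 → H(Y|Z) = 0.8742
H(X,Y,Z) = 2.6175 → H(X,Y|Z) = 1.6992

I(X;Y|Z) = 0.8742 + 0.8742 - 1.6992 = 0.0492 bits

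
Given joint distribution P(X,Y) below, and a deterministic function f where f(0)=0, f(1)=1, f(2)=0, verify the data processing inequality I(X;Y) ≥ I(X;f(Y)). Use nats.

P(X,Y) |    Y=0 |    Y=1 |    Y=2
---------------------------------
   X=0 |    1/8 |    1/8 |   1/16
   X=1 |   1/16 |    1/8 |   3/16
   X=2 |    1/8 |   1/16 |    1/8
I(X;Y) = 0.0562, I(X;f(Y)) = 0.0157, inequality holds: 0.0562 ≥ 0.0157

Data Processing Inequality: For any Markov chain X → Y → Z, we have I(X;Y) ≥ I(X;Z).

Here Z = f(Y) is a deterministic function of Y, forming X → Y → Z.

Original I(X;Y) = 0.0562 nats

After applying f:
P(X,Z) where Z=f(Y):
- P(X,Z=0) = P(X,Y=0) + P(X,Y=2)
- P(X,Z=1) = P(X,Y=1)

I(X;Z) = I(X;f(Y)) = 0.0157 nats

Verification: 0.0562 ≥ 0.0157 ✓

Information cannot be created by processing; the function f can only lose information about X.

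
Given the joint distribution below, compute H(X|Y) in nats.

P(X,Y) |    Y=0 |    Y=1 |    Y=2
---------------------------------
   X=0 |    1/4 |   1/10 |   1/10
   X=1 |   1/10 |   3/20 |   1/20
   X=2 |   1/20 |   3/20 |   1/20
1.0009 nats

Using the chain rule: H(X|Y) = H(X,Y) - H(Y)

First, compute H(X,Y) = 2.0558 nats

Marginal P(Y) = (2/5, 2/5, 1/5)
H(Y) = 1.0549 nats

H(X|Y) = H(X,Y) - H(Y) = 2.0558 - 1.0549 = 1.0009 nats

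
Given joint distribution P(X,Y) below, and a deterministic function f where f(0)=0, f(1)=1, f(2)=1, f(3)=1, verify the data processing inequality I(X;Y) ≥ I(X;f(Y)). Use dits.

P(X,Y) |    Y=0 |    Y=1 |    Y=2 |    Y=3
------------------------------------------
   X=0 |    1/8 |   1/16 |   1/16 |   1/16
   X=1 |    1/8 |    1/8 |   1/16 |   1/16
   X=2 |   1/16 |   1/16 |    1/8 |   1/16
I(X;Y) = 0.0171, I(X;f(Y)) = 0.0068, inequality holds: 0.0171 ≥ 0.0068

Data Processing Inequality: For any Markov chain X → Y → Z, we have I(X;Y) ≥ I(X;Z).

Here Z = f(Y) is a deterministic function of Y, forming X → Y → Z.

Original I(X;Y) = 0.0171 dits

After applying f:
P(X,Z) where Z=f(Y):
- P(X,Z=0) = P(X,Y=0)
- P(X,Z=1) = P(X,Y=1) + P(X,Y=2) + P(X,Y=3)

I(X;Z) = I(X;f(Y)) = 0.0068 dits

Verification: 0.0171 ≥ 0.0068 ✓

Information cannot be created by processing; the function f can only lose information about X.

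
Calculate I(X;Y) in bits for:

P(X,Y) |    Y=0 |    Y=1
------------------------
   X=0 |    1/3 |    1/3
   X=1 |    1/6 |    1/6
0.0000 bits

Mutual information: I(X;Y) = H(X) + H(Y) - H(X,Y)

Marginals:
P(X) = (2/3, 1/3), H(X) = 0.9183 bits
P(Y) = (1/2, 1/2), H(Y) = 1.0000 bits

Joint entropy: H(X,Y) = 1.9183 bits

I(X;Y) = 0.9183 + 1.0000 - 1.9183 = 0.0000 bits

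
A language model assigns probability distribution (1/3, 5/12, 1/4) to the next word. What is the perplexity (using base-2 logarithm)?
2.9375

Perplexity is 2^H (or exp(H) for natural log).

First, H = -Σ p log p = 1.5546 bits
Perplexity = 2^1.5546 = 2.9375

Interpretation: The model's uncertainty is equivalent to choosing uniformly among 2.9 options.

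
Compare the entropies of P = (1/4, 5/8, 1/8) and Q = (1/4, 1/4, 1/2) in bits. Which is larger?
Q

Computing entropies in bits:
H(P) = 1.2988
H(Q) = 1.5000

Distribution Q has higher entropy.

Intuition: The distribution closer to uniform (more spread out) has higher entropy.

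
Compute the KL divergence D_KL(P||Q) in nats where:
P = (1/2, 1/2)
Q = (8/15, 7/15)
0.0022 nats

KL divergence: D_KL(P||Q) = Σ p(x) log(p(x)/q(x))

Computing term by term:
  x=0: 1/2 × log_e[(1/2)/(8/15)] = 1/2 × -0.0645 = -0.0323
  x=1: 1/2 × log_e[(1/2)/(7/15)] = 1/2 × 0.0690 = 0.0345

D_KL(P||Q) = 0.0022 nats

Note: KL divergence is always non-negative and equals 0 iff P = Q.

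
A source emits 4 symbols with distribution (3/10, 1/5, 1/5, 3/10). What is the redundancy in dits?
0.0087 dits

Redundancy measures how far a source is from maximum entropy:
R = H_max - H(X)

Maximum entropy for 4 symbols: H_max = log_10(4) = 0.6021 dits
Actual entropy: H(X) = 0.5933 dits
Redundancy: R = 0.6021 - 0.5933 = 0.0087 dits

This redundancy represents potential for compression: the source could be compressed by 0.0087 dits per symbol.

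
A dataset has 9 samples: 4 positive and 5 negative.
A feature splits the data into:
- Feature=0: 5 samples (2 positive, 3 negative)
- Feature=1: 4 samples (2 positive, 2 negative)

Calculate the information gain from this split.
0.0072 bits

Information Gain = H(Y) - H(Y|Feature)

Before split:
P(positive) = 4/9 = 0.4444
H(Y) = 0.9911 bits

After split:
Feature=0: H = 0.9710 bits (weight = 5/9)
Feature=1: H = 1.0000 bits (weight = 4/9)
H(Y|Feature) = (5/9)×0.9710 + (4/9)×1.0000 = 0.9839 bits

Information Gain = 0.9911 - 0.9839 = 0.0072 bits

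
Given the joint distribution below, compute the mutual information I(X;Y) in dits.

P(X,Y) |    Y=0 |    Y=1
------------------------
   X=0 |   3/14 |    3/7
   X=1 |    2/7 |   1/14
0.0457 dits

Mutual information: I(X;Y) = H(X) + H(Y) - H(X,Y)

Marginals:
P(X) = (9/14, 5/14), H(X) = 0.2831 dits
P(Y) = (1/2, 1/2), H(Y) = 0.3010 dits

Joint entropy: H(X,Y) = 0.5384 dits

I(X;Y) = 0.2831 + 0.3010 - 0.5384 = 0.0457 dits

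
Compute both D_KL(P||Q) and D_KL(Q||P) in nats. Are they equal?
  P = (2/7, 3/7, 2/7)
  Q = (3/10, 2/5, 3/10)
D_KL(P||Q) = 0.0017, D_KL(Q||P) = 0.0017

KL divergence is not symmetric: D_KL(P||Q) ≠ D_KL(Q||P) in general.

D_KL(P||Q) = 0.0017 nats
D_KL(Q||P) = 0.0017 nats

In this case they happen to be equal (to 4 decimal places).

This asymmetry is why KL divergence is not a true distance metric.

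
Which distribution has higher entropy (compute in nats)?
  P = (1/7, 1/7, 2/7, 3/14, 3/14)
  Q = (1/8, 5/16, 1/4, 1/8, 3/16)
P

Computing entropies in nats:
H(P) = 1.5741
H(Q) = 1.5438

Distribution P has higher entropy.

Intuition: The distribution closer to uniform (more spread out) has higher entropy.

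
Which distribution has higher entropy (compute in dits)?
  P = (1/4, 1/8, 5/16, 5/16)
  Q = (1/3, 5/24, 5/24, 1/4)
Q

Computing entropies in dits:
H(P) = 0.5791
H(Q) = 0.5934

Distribution Q has higher entropy.

Intuition: The distribution closer to uniform (more spread out) has higher entropy.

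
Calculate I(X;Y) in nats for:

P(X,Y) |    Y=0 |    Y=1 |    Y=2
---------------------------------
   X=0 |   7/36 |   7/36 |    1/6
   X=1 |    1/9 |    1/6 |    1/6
0.0064 nats

Mutual information: I(X;Y) = H(X) + H(Y) - H(X,Y)

Marginals:
P(X) = (5/9, 4/9), H(X) = 0.6870 nats
P(Y) = (11/36, 13/36, 1/3), H(Y) = 1.0963 nats

Joint entropy: H(X,Y) = 1.7769 nats

I(X;Y) = 0.6870 + 1.0963 - 1.7769 = 0.0064 nats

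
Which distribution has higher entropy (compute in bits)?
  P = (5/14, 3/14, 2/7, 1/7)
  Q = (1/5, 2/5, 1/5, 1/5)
P

Computing entropies in bits:
H(P) = 1.9242
H(Q) = 1.9219

Distribution P has higher entropy.

Intuition: The distribution closer to uniform (more spread out) has higher entropy.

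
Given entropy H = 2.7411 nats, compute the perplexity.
15.5040

Perplexity is e^H (or exp(H) for natural log).

H = 2.7411 nats
Perplexity = e^2.7411 = 15.5040

Interpretation: The model's uncertainty is equivalent to choosing uniformly among 15.5 options.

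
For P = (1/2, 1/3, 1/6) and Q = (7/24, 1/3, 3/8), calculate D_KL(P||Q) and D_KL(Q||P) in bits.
D_KL(P||Q) = 0.1938, D_KL(Q||P) = 0.2119

KL divergence is not symmetric: D_KL(P||Q) ≠ D_KL(Q||P) in general.

D_KL(P||Q) = 0.1938 bits
D_KL(Q||P) = 0.2119 bits

No, they are not equal!

This asymmetry is why KL divergence is not a true distance metric.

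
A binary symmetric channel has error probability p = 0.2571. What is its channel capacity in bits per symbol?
0.1777 bits

For a binary symmetric channel (BSC) with error probability p:
Capacity C = 1 - H(p) bits per symbol

where H(p) = -p log₂(p) - (1-p) log₂(1-p) is the binary entropy function.

H(0.2571) = 0.8223 bits
C = 1 - 0.8223 = 0.1777 bits per symbol

This means we can reliably transmit up to 0.1777 bits of information per channel use.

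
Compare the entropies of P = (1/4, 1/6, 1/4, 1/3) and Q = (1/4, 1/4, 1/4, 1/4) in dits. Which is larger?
Q

Computing entropies in dits:
H(P) = 0.5898
H(Q) = 0.6021

Distribution Q has higher entropy.

Intuition: The distribution closer to uniform (more spread out) has higher entropy.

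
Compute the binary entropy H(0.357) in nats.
0.6517 nats

The binary entropy function is:
H(p) = -p log(p) - (1-p) log(1-p)

H(0.357) = -0.357 × log_e(0.357) - 0.643 × log_e(0.643)
H(0.357) = 0.6517 nats

Note: Binary entropy is maximized at p=0.5 (H=1 bit) and minimized at p=0 or p=1 (H=0).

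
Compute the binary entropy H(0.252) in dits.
0.2452 dits

The binary entropy function is:
H(p) = -p log(p) - (1-p) log(1-p)

H(0.252) = -0.252 × log_10(0.252) - 0.748 × log_10(0.748)
H(0.252) = 0.2452 dits

Note: Binary entropy is maximized at p=0.5 (H=1 bit) and minimized at p=0 or p=1 (H=0).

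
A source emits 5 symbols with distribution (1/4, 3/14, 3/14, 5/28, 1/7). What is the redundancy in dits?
0.0074 dits

Redundancy measures how far a source is from maximum entropy:
R = H_max - H(X)

Maximum entropy for 5 symbols: H_max = log_10(5) = 0.6990 dits
Actual entropy: H(X) = 0.6916 dits
Redundancy: R = 0.6990 - 0.6916 = 0.0074 dits

This redundancy represents potential for compression: the source could be compressed by 0.0074 dits per symbol.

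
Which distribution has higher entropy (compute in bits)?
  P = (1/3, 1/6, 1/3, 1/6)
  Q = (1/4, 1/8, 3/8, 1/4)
P

Computing entropies in bits:
H(P) = 1.9183
H(Q) = 1.9056

Distribution P has higher entropy.

Intuition: The distribution closer to uniform (more spread out) has higher entropy.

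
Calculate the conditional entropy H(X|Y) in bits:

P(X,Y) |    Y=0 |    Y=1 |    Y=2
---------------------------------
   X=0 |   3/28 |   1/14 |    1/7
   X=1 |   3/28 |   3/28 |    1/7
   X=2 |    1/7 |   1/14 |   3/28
1.5680 bits

Using the chain rule: H(X|Y) = H(X,Y) - H(Y)

First, compute H(X,Y) = 3.1281 bits

Marginal P(Y) = (5/14, 1/4, 11/28)
H(Y) = 1.5601 bits

H(X|Y) = H(X,Y) - H(Y) = 3.1281 - 1.5601 = 1.5680 bits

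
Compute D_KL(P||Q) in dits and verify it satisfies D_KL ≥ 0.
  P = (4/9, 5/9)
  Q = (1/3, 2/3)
0.0115 dits

KL divergence satisfies the Gibbs inequality: D_KL(P||Q) ≥ 0 for all distributions P, Q.

D_KL(P||Q) = Σ p(x) log(p(x)/q(x))
Term by term:
  x=0: 4/9 × log_10[(4/9)/(1/3)] = 0.0555
  x=1: 5/9 × log_10[(5/9)/(2/3)] = -0.0440
D_KL(P||Q) = 0.0115 dits

D_KL(P||Q) = 0.0115 ≥ 0 ✓

This non-negativity is a fundamental property: relative entropy cannot be negative because it measures how different Q is from P.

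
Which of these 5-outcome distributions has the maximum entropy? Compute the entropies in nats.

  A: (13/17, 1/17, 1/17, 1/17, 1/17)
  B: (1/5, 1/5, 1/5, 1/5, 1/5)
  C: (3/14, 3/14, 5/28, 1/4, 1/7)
B

For a discrete distribution over n outcomes, entropy is maximized by the uniform distribution.

Computing entropies:
H(A) = 0.8718 nats
H(B) = 1.6094 nats
H(C) = 1.5924 nats

The uniform distribution (where all probabilities equal 1/5) achieves the maximum entropy of log_e(5) = 1.6094 nats.

Distribution B has the highest entropy.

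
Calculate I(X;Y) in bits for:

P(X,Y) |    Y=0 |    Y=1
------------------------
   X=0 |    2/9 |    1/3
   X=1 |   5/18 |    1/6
0.0364 bits

Mutual information: I(X;Y) = H(X) + H(Y) - H(X,Y)

Marginals:
P(X) = (5/9, 4/9), H(X) = 0.9911 bits
P(Y) = (1/2, 1/2), H(Y) = 1.0000 bits

Joint entropy: H(X,Y) = 1.9547 bits

I(X;Y) = 0.9911 + 1.0000 - 1.9547 = 0.0364 bits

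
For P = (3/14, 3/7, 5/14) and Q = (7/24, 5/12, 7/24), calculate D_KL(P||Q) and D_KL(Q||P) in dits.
D_KL(P||Q) = 0.0080, D_KL(Q||P) = 0.0083

KL divergence is not symmetric: D_KL(P||Q) ≠ D_KL(Q||P) in general.

D_KL(P||Q) = 0.0080 dits
D_KL(Q||P) = 0.0083 dits

No, they are not equal!

This asymmetry is why KL divergence is not a true distance metric.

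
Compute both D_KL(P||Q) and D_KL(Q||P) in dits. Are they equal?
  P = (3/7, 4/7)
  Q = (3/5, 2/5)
D_KL(P||Q) = 0.0259, D_KL(Q||P) = 0.0257

KL divergence is not symmetric: D_KL(P||Q) ≠ D_KL(Q||P) in general.

D_KL(P||Q) = 0.0259 dits
D_KL(Q||P) = 0.0257 dits

No, they are not equal!

This asymmetry is why KL divergence is not a true distance metric.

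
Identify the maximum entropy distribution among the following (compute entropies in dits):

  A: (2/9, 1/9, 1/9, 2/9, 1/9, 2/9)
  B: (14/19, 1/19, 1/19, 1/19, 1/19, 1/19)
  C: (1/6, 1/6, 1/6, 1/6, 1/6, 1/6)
C

For a discrete distribution over n outcomes, entropy is maximized by the uniform distribution.

Computing entropies:
H(A) = 0.7536 dits
H(B) = 0.4342 dits
H(C) = 0.7782 dits

The uniform distribution (where all probabilities equal 1/6) achieves the maximum entropy of log_10(6) = 0.7782 dits.

Distribution C has the highest entropy.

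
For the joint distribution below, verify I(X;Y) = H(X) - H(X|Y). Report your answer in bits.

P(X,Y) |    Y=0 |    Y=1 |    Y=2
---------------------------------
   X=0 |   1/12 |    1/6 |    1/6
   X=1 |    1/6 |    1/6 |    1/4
I(X;Y) = 0.0124 bits

Mutual information has multiple equivalent forms:
- I(X;Y) = H(X) - H(X|Y)
- I(X;Y) = H(Y) - H(Y|X)
- I(X;Y) = H(X) + H(Y) - H(X,Y)

Computing all quantities:
H(X) = 0.9799, H(Y) = 1.5546, H(X,Y) = 2.5221
H(X|Y) = 0.9675, H(Y|X) = 1.5422

Verification:
H(X) - H(X|Y) = 0.9799 - 0.9675 = 0.0124
H(Y) - H(Y|X) = 1.5546 - 1.5422 = 0.0124
H(X) + H(Y) - H(X,Y) = 0.9799 + 1.5546 - 2.5221 = 0.0124

All forms give I(X;Y) = 0.0124 bits. ✓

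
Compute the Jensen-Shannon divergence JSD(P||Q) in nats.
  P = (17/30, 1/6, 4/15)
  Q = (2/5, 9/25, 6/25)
0.0257 nats

Jensen-Shannon divergence is:
JSD(P||Q) = 0.5 × D_KL(P||M) + 0.5 × D_KL(Q||M)
where M = 0.5 × (P + Q) is the mixture distribution.

M = 0.5 × (17/30, 1/6, 4/15) + 0.5 × (2/5, 9/25, 6/25) = (0.483333, 0.263333, 0.253333)

D_KL(P||M) = 0.0276 nats
D_KL(Q||M) = 0.0239 nats

JSD(P||Q) = 0.5 × 0.0276 + 0.5 × 0.0239 = 0.0257 nats

Unlike KL divergence, JSD is symmetric and bounded: 0 ≤ JSD ≤ log(2).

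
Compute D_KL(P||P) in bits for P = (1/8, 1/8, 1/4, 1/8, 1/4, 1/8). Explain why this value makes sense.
0.0000 bits

KL divergence satisfies the Gibbs inequality: D_KL(P||Q) ≥ 0 for all distributions P, Q.

D_KL(P||Q) = Σ p(x) log(p(x)/q(x))
Each term is p(x) × log_2(p(x)/p(x)) = p(x) × log_2(1) = 0, so the sum is 0.
D_KL(P||Q) = 0.0000 bits

When P = Q, the KL divergence is exactly 0, as there is no 'divergence' between identical distributions.

This non-negativity is a fundamental property: relative entropy cannot be negative because it measures how different Q is from P.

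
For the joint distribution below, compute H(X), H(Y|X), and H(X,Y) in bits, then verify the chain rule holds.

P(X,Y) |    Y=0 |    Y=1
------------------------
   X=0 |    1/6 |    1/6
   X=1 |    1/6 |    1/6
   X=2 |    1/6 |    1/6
H(X,Y) = 2.5850, H(X) = 1.5850, H(Y|X) = 1.0000 (all in bits)

Chain rule: H(X,Y) = H(X) + H(Y|X)

Left side — joint entropy directly:
H(X,Y) = -Σ p(x,y) log p(x,y) = 2.5850 bits

Right side — compute H(Y|X) from the conditional distributions:
P(X) = (1/3, 1/3, 1/3), so H(X) = 1.5850 bits
H(Y|X) = Σ_x P(X=x) · H(Y|X=x):
  P(Y|X=0) = (1/2, 1/2), H(Y|X=0) = 1.0000, weight P(X=0) = 1/3
  P(Y|X=1) = (1/2, 1/2), H(Y|X=1) = 1.0000, weight P(X=1) = 1/3
  P(Y|X=2) = (1/2, 1/2), H(Y|X=2) = 1.0000, weight P(X=2) = 1/3
H(Y|X) = 1.0000 bits

H(X) + H(Y|X) = 1.5850 + 1.0000 = 2.5850 bits

Both sides equal 2.5850 bits. ✓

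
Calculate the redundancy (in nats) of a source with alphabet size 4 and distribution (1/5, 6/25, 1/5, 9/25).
0.0322 nats

Redundancy measures how far a source is from maximum entropy:
R = H_max - H(X)

Maximum entropy for 4 symbols: H_max = log_e(4) = 1.3863 nats
Actual entropy: H(X) = 1.3541 nats
Redundancy: R = 1.3863 - 1.3541 = 0.0322 nats

This redundancy represents potential for compression: the source could be compressed by 0.0322 nats per symbol.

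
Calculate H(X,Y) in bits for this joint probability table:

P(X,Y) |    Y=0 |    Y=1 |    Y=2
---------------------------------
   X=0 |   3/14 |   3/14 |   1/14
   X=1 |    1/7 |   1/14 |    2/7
2.4138 bits

Joint entropy is H(X,Y) = -Σ_{x,y} p(x,y) log p(x,y).

Summing over all non-zero entries:
H(X,Y) = -[3/14·log_2(3/14) + 3/14·log_2(3/14) + 1/14·log_2(1/14) + 1/7·log_2(1/7) + 1/14·log_2(1/14) + 2/7·log_2(2/7)]
H(X,Y) = 2.4138 bits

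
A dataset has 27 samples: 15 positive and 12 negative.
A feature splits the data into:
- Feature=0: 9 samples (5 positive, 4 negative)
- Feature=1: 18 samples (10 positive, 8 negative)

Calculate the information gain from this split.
0.0000 bits

Information Gain = H(Y) - H(Y|Feature)

Before split:
P(positive) = 15/27 = 0.5556
H(Y) = 0.9911 bits

After split:
Feature=0: H = 0.9911 bits (weight = 9/27)
Feature=1: H = 0.9911 bits (weight = 18/27)
H(Y|Feature) = (9/27)×0.9911 + (18/27)×0.9911 = 0.9911 bits

Information Gain = 0.9911 - 0.9911 = 0.0000 bits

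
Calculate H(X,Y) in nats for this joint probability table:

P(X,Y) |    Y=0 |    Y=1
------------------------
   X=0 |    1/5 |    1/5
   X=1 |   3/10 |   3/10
1.3662 nats

Joint entropy is H(X,Y) = -Σ_{x,y} p(x,y) log p(x,y).

Summing over all non-zero entries:
H(X,Y) = -[1/5·log_e(1/5) + 1/5·log_e(1/5) + 3/10·log_e(3/10) + 3/10·log_e(3/10)]
H(X,Y) = 1.3662 nats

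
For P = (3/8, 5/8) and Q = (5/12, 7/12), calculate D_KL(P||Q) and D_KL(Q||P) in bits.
D_KL(P||Q) = 0.0052, D_KL(Q||P) = 0.0053

KL divergence is not symmetric: D_KL(P||Q) ≠ D_KL(Q||P) in general.

D_KL(P||Q) = 0.0052 bits
D_KL(Q||P) = 0.0053 bits

No, they are not equal!

This asymmetry is why KL divergence is not a true distance metric.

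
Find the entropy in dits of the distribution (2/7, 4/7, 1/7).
0.4151 dits

Shannon entropy is H(X) = -Σ p(x) log p(x).

For P = (2/7, 4/7, 1/7):
H = -2/7 × log_10(2/7) -4/7 × log_10(4/7) -1/7 × log_10(1/7)
H = 0.4151 dits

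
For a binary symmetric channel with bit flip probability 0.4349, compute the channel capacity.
0.0123 bits

For a binary symmetric channel (BSC) with error probability p:
Capacity C = 1 - H(p) bits per symbol

where H(p) = -p log₂(p) - (1-p) log₂(1-p) is the binary entropy function.

H(0.4349) = 0.9877 bits
C = 1 - 0.9877 = 0.0123 bits per symbol

This means we can reliably transmit up to 0.0123 bits of information per channel use.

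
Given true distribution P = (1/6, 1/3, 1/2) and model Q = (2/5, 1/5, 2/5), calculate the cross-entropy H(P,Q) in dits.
0.4983 dits

Cross-entropy: H(P,Q) = -Σ p(x) log q(x)

Alternatively: H(P,Q) = H(P) + D_KL(P||Q)
H(P) = 0.4392 dits
D_KL(P||Q) = 0.0590 dits

H(P,Q) = 0.4392 + 0.0590 = 0.4983 dits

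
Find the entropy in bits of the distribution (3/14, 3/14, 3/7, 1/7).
1.8774 bits

Shannon entropy is H(X) = -Σ p(x) log p(x).

For P = (3/14, 3/14, 3/7, 1/7):
H = -3/14 × log_2(3/14) -3/14 × log_2(3/14) -3/7 × log_2(3/7) -1/7 × log_2(1/7)
H = 1.8774 bits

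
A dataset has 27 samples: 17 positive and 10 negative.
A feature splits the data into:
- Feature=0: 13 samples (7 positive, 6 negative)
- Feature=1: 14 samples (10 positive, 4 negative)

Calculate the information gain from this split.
0.0240 bits

Information Gain = H(Y) - H(Y|Feature)

Before split:
P(positive) = 17/27 = 0.6296
H(Y) = 0.9510 bits

After split:
Feature=0: H = 0.9957 bits (weight = 13/27)
Feature=1: H = 0.8631 bits (weight = 14/27)
H(Y|Feature) = (13/27)×0.9957 + (14/27)×0.8631 = 0.9270 bits

Information Gain = 0.9510 - 0.9270 = 0.0240 bits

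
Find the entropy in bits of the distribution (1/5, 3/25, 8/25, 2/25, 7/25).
2.1632 bits

Shannon entropy is H(X) = -Σ p(x) log p(x).

For P = (1/5, 3/25, 8/25, 2/25, 7/25):
H = -1/5 × log_2(1/5) -3/25 × log_2(3/25) -8/25 × log_2(8/25) -2/25 × log_2(2/25) -7/25 × log_2(7/25)
H = 2.1632 bits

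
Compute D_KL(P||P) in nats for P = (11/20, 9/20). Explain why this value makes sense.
0.0000 nats

KL divergence satisfies the Gibbs inequality: D_KL(P||Q) ≥ 0 for all distributions P, Q.

D_KL(P||Q) = Σ p(x) log(p(x)/q(x))
Each term is p(x) × log_e(p(x)/p(x)) = p(x) × log_e(1) = 0, so the sum is 0.
D_KL(P||Q) = 0.0000 nats

When P = Q, the KL divergence is exactly 0, as there is no 'divergence' between identical distributions.

This non-negativity is a fundamental property: relative entropy cannot be negative because it measures how different Q is from P.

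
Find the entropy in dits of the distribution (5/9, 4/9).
0.2983 dits

Shannon entropy is H(X) = -Σ p(x) log p(x).

For P = (5/9, 4/9):
H = -5/9 × log_10(5/9) -4/9 × log_10(4/9)
H = 0.2983 dits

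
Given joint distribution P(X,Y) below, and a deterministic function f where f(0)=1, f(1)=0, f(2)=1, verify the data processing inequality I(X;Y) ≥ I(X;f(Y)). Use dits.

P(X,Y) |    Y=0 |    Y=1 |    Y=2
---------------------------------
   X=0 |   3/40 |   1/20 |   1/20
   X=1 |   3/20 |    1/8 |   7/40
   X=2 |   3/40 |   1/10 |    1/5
I(X;Y) = 0.0097, I(X;f(Y)) = 0.0001, inequality holds: 0.0097 ≥ 0.0001

Data Processing Inequality: For any Markov chain X → Y → Z, we have I(X;Y) ≥ I(X;Z).

Here Z = f(Y) is a deterministic function of Y, forming X → Y → Z.

Original I(X;Y) = 0.0097 dits

After applying f:
P(X,Z) where Z=f(Y):
- P(X,Z=0) = P(X,Y=1)
- P(X,Z=1) = P(X,Y=0) + P(X,Y=2)

I(X;Z) = I(X;f(Y)) = 0.0001 dits

Verification: 0.0097 ≥ 0.0001 ✓

Information cannot be created by processing; the function f can only lose information about X.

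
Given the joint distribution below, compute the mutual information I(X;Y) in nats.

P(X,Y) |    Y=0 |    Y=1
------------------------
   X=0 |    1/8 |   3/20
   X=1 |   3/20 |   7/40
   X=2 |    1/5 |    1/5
0.0008 nats

Mutual information: I(X;Y) = H(X) + H(Y) - H(X,Y)

Marginals:
P(X) = (11/40, 13/40, 2/5), H(X) = 1.0868 nats
P(Y) = (19/40, 21/40), H(Y) = 0.6919 nats

Joint entropy: H(X,Y) = 1.7779 nats

I(X;Y) = 1.0868 + 0.6919 - 1.7779 = 0.0008 nats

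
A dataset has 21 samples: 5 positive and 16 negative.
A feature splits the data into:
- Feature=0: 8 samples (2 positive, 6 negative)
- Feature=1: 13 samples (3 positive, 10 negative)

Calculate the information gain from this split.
0.0003 bits

Information Gain = H(Y) - H(Y|Feature)

Before split:
P(positive) = 5/21 = 0.2381
H(Y) = 0.7919 bits

After split:
Feature=0: H = 0.8113 bits (weight = 8/21)
Feature=1: H = 0.7793 bits (weight = 13/21)
H(Y|Feature) = (8/21)×0.8113 + (13/21)×0.7793 = 0.7915 bits

Information Gain = 0.7919 - 0.7915 = 0.0003 bits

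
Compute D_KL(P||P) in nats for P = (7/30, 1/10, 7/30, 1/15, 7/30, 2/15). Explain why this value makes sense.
0.0000 nats

KL divergence satisfies the Gibbs inequality: D_KL(P||Q) ≥ 0 for all distributions P, Q.

D_KL(P||Q) = Σ p(x) log(p(x)/q(x))
Each term is p(x) × log_e(p(x)/p(x)) = p(x) × log_e(1) = 0, so the sum is 0.
D_KL(P||Q) = 0.0000 nats

When P = Q, the KL divergence is exactly 0, as there is no 'divergence' between identical distributions.

This non-negativity is a fundamental property: relative entropy cannot be negative because it measures how different Q is from P.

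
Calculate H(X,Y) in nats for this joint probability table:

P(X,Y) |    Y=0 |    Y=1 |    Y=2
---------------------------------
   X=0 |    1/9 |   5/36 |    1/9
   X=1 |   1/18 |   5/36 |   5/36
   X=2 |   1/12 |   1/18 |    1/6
2.1377 nats

Joint entropy is H(X,Y) = -Σ_{x,y} p(x,y) log p(x,y).

Summing over all non-zero entries:
H(X,Y) = -[1/9·log_e(1/9) + 5/36·log_e(5/36) + 1/9·log_e(1/9) + 1/18·log_e(1/18) + 5/36·log_e(5/36) + 5/36·log_e(5/36) + 1/12·log_e(1/12) + 1/18·log_e(1/18) + 1/6·log_e(1/6)]
H(X,Y) = 2.1377 nats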